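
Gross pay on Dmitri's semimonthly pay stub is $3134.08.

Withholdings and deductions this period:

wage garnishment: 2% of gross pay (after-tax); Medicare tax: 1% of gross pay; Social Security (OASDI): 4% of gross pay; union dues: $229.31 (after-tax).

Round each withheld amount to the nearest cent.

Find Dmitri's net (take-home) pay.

$2685.39

Medicare tax: $3134.08 × 0.01 = $31.34
Social Security (OASDI): $3134.08 × 0.04 = $125.36
Union dues: $229.31
Wage garnishment: $3134.08 × 0.02 = $62.68
Total deductions = $31.34 + $125.36 + $229.31 + $62.68 = $448.69
Net pay = $3134.08 − $448.69 = $2685.39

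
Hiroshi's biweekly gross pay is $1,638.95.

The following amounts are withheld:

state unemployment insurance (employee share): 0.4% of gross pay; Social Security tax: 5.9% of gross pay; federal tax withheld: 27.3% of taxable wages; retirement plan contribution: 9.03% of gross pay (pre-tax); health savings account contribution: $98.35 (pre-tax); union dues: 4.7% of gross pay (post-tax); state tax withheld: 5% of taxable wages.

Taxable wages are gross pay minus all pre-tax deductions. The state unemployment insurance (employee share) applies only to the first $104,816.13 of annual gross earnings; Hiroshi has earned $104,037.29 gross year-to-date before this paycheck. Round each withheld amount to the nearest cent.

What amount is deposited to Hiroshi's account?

$765.94

Retirement plan contribution: $1,638.95 × 0.0903 = $148.00
Health savings account contribution: $98.35
Pre-tax total = $148.00 + $98.35 = $246.35
Taxable wages = $1,638.95 − $246.35 = $1,392.60
Federal tax withheld: $1,392.60 × 0.273 = $380.18
State tax withheld: $1,392.60 × 0.05 = $69.63
State unemployment insurance (employee share): only $104,816.13 − $104,037.29 = $778.84 of this check is subject → $778.84 × 0.004 = $3.12
Social Security tax: $1,638.95 × 0.059 = $96.70
Union dues: $1,638.95 × 0.047 = $77.03
Total deductions = $148.00 + $98.35 + $380.18 + $69.63 + $3.12 + $96.70 + $77.03 = $873.01
Net pay = $1,638.95 − $873.01 = $765.94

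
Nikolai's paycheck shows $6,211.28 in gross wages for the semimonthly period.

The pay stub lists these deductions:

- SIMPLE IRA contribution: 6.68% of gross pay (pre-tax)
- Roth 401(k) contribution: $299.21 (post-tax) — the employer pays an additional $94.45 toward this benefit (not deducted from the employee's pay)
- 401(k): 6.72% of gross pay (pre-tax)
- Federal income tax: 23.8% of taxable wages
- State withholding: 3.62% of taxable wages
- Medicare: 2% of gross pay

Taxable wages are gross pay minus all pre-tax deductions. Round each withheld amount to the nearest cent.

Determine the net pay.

$3,480.62

401(k): $6,211.28 × 0.0672 = $417.40
SIMPLE IRA contribution: $6,211.28 × 0.0668 = $414.91
Pre-tax total = $417.40 + $414.91 = $832.31
Taxable wages = $6,211.28 − $832.31 = $5,378.97
State withholding: $5,378.97 × 0.0362 = $194.72
Federal income tax: $5,378.97 × 0.238 = $1,280.19
Medicare: $6,211.28 × 0.02 = $124.23
Roth 401(k) contribution: $299.21
(Employer's $94.45 toward Roth 401(k) contribution is not withheld from the employee.)
Total deductions = $417.40 + $414.91 + $194.72 + $1,280.19 + $124.23 + $299.21 = $2,730.66
Net pay = $6,211.28 − $2,730.66 = $3,480.62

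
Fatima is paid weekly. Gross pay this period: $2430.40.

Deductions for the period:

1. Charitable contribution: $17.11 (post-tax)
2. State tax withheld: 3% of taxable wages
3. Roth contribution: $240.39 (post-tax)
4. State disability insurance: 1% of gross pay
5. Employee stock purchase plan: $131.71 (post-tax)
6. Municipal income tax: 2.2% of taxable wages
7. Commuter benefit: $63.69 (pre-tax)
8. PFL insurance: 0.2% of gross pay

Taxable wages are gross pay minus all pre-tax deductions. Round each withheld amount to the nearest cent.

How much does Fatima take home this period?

Commuter benefit: $63.69
Taxable wages = $2430.40 − $63.69 = $2366.71
Municipal income tax: $2366.71 × 0.022 = $52.07
State tax withheld: $2366.71 × 0.03 = $71.00
PFL insurance: $2430.40 × 0.002 = $4.86
State disability insurance: $2430.40 × 0.01 = $24.30
Employee stock purchase plan: $131.71
Roth contribution: $240.39
Charitable contribution: $17.11
Total deductions = $63.69 + $52.07 + $71.00 + $4.86 + $24.30 + $131.71 + $240.39 + $17.11 = $605.13
Net pay = $2430.40 − $605.13 = $1825.27

$1825.27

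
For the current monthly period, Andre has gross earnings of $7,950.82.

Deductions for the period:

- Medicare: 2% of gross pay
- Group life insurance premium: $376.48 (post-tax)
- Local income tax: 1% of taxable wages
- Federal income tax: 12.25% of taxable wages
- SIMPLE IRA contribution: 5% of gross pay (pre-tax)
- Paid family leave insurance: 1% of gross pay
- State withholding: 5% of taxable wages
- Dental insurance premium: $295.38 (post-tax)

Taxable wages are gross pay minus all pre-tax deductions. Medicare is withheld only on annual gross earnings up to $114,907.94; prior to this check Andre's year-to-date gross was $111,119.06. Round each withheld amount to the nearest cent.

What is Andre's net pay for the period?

SIMPLE IRA contribution: $7,950.82 × 0.05 = $397.54
Taxable wages = $7,950.82 − $397.54 = $7,553.28
Federal income tax: $7,553.28 × 0.1225 = $925.28
Local income tax: $7,553.28 × 0.01 = $75.53
State withholding: $7,553.28 × 0.05 = $377.66
Medicare: only $114,907.94 − $111,119.06 = $3,788.88 of this check is subject → $3,788.88 × 0.02 = $75.78
Paid family leave insurance: $7,950.82 × 0.01 = $79.51
Group life insurance premium: $376.48
Dental insurance premium: $295.38
Total deductions = $397.54 + $925.28 + $75.53 + $377.66 + $75.78 + $79.51 + $376.48 + $295.38 = $2,603.16
Net pay = $7,950.82 − $2,603.16 = $5,347.66

$5,347.66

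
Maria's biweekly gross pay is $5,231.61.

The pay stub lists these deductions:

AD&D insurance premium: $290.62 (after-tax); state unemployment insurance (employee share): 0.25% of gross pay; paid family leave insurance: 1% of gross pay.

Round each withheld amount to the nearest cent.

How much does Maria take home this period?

Paid family leave insurance: $5,231.61 × 0.01 = $52.32
State unemployment insurance (employee share): $5,231.61 × 0.0025 = $13.08
AD&D insurance premium: $290.62
Total deductions = $52.32 + $13.08 + $290.62 = $356.02
Net pay = $5,231.61 − $356.02 = $4,875.59

$4,875.59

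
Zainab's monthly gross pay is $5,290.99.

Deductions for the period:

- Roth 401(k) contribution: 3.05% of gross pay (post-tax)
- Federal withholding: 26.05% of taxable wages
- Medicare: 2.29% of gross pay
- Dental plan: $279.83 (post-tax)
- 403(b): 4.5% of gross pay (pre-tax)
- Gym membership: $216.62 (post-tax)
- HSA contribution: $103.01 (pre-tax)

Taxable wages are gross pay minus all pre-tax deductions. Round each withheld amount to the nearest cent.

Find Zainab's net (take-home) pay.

HSA contribution: $103.01
403(b): $5,290.99 × 0.045 = $238.09
Pre-tax total = $103.01 + $238.09 = $341.10
Taxable wages = $5,290.99 − $341.10 = $4,949.89
Federal withholding: $4,949.89 × 0.2605 = $1,289.45
Medicare: $5,290.99 × 0.0229 = $121.16
Gym membership: $216.62
Dental plan: $279.83
Roth 401(k) contribution: $5,290.99 × 0.0305 = $161.38
Total deductions = $103.01 + $238.09 + $1,289.45 + $121.16 + $216.62 + $279.83 + $161.38 = $2,409.54
Net pay = $5,290.99 − $2,409.54 = $2,881.45

$2,881.45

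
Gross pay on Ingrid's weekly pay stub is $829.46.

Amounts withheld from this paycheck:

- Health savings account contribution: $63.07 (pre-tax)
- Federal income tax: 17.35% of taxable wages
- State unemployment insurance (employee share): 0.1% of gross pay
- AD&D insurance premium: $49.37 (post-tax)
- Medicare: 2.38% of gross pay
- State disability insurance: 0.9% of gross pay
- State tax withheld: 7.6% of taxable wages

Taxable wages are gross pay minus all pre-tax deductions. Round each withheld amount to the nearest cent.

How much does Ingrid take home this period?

Health savings account contribution: $63.07
Taxable wages = $829.46 − $63.07 = $766.39
Federal income tax: $766.39 × 0.1735 = $132.97
State tax withheld: $766.39 × 0.076 = $58.25
State unemployment insurance (employee share): $829.46 × 0.001 = $0.83
Medicare: $829.46 × 0.0238 = $19.74
State disability insurance: $829.46 × 0.009 = $7.47
AD&D insurance premium: $49.37
Total deductions = $63.07 + $132.97 + $58.25 + $0.83 + $19.74 + $7.47 + $49.37 = $331.70
Net pay = $829.46 − $331.70 = $497.76

$497.76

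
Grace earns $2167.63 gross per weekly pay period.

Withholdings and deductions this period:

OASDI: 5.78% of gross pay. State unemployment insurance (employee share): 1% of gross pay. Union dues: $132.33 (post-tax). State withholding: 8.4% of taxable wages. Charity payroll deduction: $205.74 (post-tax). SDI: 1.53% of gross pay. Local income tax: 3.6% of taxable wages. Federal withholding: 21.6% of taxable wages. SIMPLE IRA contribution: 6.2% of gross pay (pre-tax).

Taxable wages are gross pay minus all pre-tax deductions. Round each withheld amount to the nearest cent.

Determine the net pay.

$831.87

SIMPLE IRA contribution: $2167.63 × 0.062 = $134.39
Taxable wages = $2167.63 − $134.39 = $2033.24
Local income tax: $2033.24 × 0.036 = $73.20
State withholding: $2033.24 × 0.084 = $170.79
Federal withholding: $2033.24 × 0.216 = $439.18
SDI: $2167.63 × 0.0153 = $33.16
OASDI: $2167.63 × 0.0578 = $125.29
State unemployment insurance (employee share): $2167.63 × 0.01 = $21.68
Charity payroll deduction: $205.74
Union dues: $132.33
Total deductions = $134.39 + $73.20 + $170.79 + $439.18 + $33.16 + $125.29 + $21.68 + $205.74 + $132.33 = $1335.76
Net pay = $2167.63 − $1335.76 = $831.87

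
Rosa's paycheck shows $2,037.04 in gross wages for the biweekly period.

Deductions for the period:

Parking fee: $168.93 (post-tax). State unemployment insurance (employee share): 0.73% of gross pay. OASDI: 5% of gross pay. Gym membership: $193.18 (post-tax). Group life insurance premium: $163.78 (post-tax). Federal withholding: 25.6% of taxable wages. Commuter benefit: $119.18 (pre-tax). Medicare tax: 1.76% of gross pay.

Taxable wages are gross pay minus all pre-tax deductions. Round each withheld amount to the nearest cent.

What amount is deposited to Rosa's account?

Commuter benefit: $119.18
Taxable wages = $2,037.04 − $119.18 = $1,917.86
Federal withholding: $1,917.86 × 0.256 = $490.97
State unemployment insurance (employee share): $2,037.04 × 0.0073 = $14.87
OASDI: $2,037.04 × 0.05 = $101.85
Medicare tax: $2,037.04 × 0.0176 = $35.85
Group life insurance premium: $163.78
Parking fee: $168.93
Gym membership: $193.18
Total deductions = $119.18 + $490.97 + $14.87 + $101.85 + $35.85 + $163.78 + $168.93 + $193.18 = $1,288.61
Net pay = $2,037.04 − $1,288.61 = $748.43

$748.43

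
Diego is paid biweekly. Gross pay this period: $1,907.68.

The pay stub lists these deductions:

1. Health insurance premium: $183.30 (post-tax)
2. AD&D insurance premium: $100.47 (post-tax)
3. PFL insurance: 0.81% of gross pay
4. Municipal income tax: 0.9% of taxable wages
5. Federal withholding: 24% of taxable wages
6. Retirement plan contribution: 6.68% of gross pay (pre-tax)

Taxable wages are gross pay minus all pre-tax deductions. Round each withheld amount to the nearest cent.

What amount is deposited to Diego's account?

$1,037.75

Retirement plan contribution: $1,907.68 × 0.0668 = $127.43
Taxable wages = $1,907.68 − $127.43 = $1,780.25
Municipal income tax: $1,780.25 × 0.009 = $16.02
Federal withholding: $1,780.25 × 0.24 = $427.26
PFL insurance: $1,907.68 × 0.0081 = $15.45
AD&D insurance premium: $100.47
Health insurance premium: $183.30
Total deductions = $127.43 + $16.02 + $427.26 + $15.45 + $100.47 + $183.30 = $869.93
Net pay = $1,907.68 − $869.93 = $1,037.75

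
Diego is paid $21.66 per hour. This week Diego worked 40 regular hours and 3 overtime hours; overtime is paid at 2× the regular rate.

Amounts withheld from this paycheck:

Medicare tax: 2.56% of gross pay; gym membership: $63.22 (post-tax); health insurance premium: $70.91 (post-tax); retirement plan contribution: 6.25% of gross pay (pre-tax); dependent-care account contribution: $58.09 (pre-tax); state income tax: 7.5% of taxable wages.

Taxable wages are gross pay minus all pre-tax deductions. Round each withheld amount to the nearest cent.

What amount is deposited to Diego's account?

Regular pay: 40 × $21.66 = $866.40
Overtime pay: 3 × $21.66 × 2 = $129.96
Gross pay = $866.40 + $129.96 = $996.36
Retirement plan contribution: $996.36 × 0.0625 = $62.27
Dependent-care account contribution: $58.09
Pre-tax total = $62.27 + $58.09 = $120.36
Taxable wages = $996.36 − $120.36 = $876.00
State income tax: $876.00 × 0.075 = $65.70
Medicare tax: $996.36 × 0.0256 = $25.51
Gym membership: $63.22
Health insurance premium: $70.91
Total deductions = $62.27 + $58.09 + $65.70 + $25.51 + $63.22 + $70.91 = $345.70
Net pay = $996.36 − $345.70 = $650.66

$650.66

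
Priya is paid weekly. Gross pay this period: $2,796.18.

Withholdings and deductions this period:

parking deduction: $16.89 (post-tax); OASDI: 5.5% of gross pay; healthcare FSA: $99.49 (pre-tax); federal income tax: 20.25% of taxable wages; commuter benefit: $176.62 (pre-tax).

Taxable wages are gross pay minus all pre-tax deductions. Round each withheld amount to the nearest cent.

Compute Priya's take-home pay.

$1,839.08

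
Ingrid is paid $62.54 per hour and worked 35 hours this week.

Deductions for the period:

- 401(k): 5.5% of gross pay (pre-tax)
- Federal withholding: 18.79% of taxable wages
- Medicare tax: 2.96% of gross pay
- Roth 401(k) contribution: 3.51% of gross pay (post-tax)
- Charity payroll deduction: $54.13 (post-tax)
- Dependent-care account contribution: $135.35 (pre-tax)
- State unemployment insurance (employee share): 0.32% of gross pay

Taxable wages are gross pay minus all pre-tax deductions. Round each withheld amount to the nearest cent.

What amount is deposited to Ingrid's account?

Gross pay: 35 × $62.54 = $2,188.90
401(k): $2,188.90 × 0.055 = $120.39
Dependent-care account contribution: $135.35
Pre-tax total = $120.39 + $135.35 = $255.74
Taxable wages = $2,188.90 − $255.74 = $1,933.16
Federal withholding: $1,933.16 × 0.1879 = $363.24
Medicare tax: $2,188.90 × 0.0296 = $64.79
State unemployment insurance (employee share): $2,188.90 × 0.0032 = $7.00
Roth 401(k) contribution: $2,188.90 × 0.0351 = $76.83
Charity payroll deduction: $54.13
Total deductions = $120.39 + $135.35 + $363.24 + $64.79 + $7.00 + $76.83 + $54.13 = $821.73
Net pay = $2,188.90 − $821.73 = $1,367.17

$1,367.17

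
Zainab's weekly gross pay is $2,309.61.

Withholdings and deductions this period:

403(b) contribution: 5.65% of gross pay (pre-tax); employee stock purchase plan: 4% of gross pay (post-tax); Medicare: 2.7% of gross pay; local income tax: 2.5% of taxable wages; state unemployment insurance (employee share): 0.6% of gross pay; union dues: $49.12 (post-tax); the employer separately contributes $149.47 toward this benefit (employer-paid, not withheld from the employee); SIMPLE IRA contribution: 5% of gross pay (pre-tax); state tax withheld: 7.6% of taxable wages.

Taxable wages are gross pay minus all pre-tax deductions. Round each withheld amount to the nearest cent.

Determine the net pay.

$1,637.49

SIMPLE IRA contribution: $2,309.61 × 0.05 = $115.48
403(b) contribution: $2,309.61 × 0.0565 = $130.49
Pre-tax total = $115.48 + $130.49 = $245.97
Taxable wages = $2,309.61 − $245.97 = $2,063.64
Local income tax: $2,063.64 × 0.025 = $51.59
State tax withheld: $2,063.64 × 0.076 = $156.84
State unemployment insurance (employee share): $2,309.61 × 0.006 = $13.86
Medicare: $2,309.61 × 0.027 = $62.36
Employee stock purchase plan: $2,309.61 × 0.04 = $92.38
Union dues: $49.12
(Employer's $149.47 toward union dues is not withheld from the employee.)
Total deductions = $115.48 + $130.49 + $51.59 + $156.84 + $13.86 + $62.36 + $92.38 + $49.12 = $672.12
Net pay = $2,309.61 − $672.12 = $1,637.49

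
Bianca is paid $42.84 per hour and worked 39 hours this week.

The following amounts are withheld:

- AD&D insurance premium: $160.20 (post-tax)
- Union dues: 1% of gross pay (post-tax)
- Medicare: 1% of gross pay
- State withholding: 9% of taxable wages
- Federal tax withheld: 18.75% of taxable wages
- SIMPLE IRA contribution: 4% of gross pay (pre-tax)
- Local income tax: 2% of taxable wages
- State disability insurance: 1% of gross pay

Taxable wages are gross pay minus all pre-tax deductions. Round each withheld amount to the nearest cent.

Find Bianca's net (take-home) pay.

Gross pay: 39 × $42.84 = $1,670.76
SIMPLE IRA contribution: $1,670.76 × 0.04 = $66.83
Taxable wages = $1,670.76 − $66.83 = $1,603.93
Federal tax withheld: $1,603.93 × 0.1875 = $300.74
State withholding: $1,603.93 × 0.09 = $144.35
Local income tax: $1,603.93 × 0.02 = $32.08
State disability insurance: $1,670.76 × 0.01 = $16.71
Medicare: $1,670.76 × 0.01 = $16.71
Union dues: $1,670.76 × 0.01 = $16.71
AD&D insurance premium: $160.20
Total deductions = $66.83 + $300.74 + $144.35 + $32.08 + $16.71 + $16.71 + $16.71 + $160.20 = $754.33
Net pay = $1,670.76 − $754.33 = $916.43

$916.43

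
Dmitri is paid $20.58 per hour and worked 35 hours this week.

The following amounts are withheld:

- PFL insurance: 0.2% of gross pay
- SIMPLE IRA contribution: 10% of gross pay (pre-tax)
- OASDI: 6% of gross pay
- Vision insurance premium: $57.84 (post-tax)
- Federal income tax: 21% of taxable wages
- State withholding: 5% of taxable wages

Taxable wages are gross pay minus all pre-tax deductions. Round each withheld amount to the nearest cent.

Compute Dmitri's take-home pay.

Gross pay: 35 × $20.58 = $720.30
SIMPLE IRA contribution: $720.30 × 0.1 = $72.03
Taxable wages = $720.30 − $72.03 = $648.27
Federal income tax: $648.27 × 0.21 = $136.14
State withholding: $648.27 × 0.05 = $32.41
OASDI: $720.30 × 0.06 = $43.22
PFL insurance: $720.30 × 0.002 = $1.44
Vision insurance premium: $57.84
Total deductions = $72.03 + $136.14 + $32.41 + $43.22 + $1.44 + $57.84 = $343.08
Net pay = $720.30 − $343.08 = $377.22

$377.22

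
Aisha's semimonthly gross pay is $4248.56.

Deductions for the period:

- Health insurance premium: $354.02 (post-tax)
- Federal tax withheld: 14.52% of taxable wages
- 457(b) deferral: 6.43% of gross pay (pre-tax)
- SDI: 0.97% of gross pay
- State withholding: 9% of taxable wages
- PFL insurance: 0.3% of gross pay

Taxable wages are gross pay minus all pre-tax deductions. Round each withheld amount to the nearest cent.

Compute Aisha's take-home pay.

457(b) deferral: $4248.56 × 0.0643 = $273.18
Taxable wages = $4248.56 − $273.18 = $3975.38
State withholding: $3975.38 × 0.09 = $357.78
Federal tax withheld: $3975.38 × 0.1452 = $577.23
PFL insurance: $4248.56 × 0.003 = $12.75
SDI: $4248.56 × 0.0097 = $41.21
Health insurance premium: $354.02
Total deductions = $273.18 + $357.78 + $577.23 + $12.75 + $41.21 + $354.02 = $1616.17
Net pay = $4248.56 − $1616.17 = $2632.39

$2632.39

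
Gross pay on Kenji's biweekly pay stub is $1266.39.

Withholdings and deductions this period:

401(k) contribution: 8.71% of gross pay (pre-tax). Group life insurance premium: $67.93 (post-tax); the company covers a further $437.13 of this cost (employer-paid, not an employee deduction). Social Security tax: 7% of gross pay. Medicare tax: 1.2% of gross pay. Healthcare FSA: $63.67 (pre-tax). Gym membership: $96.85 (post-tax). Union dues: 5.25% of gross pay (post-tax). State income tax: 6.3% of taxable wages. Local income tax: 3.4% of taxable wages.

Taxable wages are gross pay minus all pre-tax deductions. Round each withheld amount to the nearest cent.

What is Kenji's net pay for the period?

$651.34

401(k) contribution: $1266.39 × 0.0871 = $110.30
Healthcare FSA: $63.67
Pre-tax total = $110.30 + $63.67 = $173.97
Taxable wages = $1266.39 − $173.97 = $1092.42
State income tax: $1092.42 × 0.063 = $68.82
Local income tax: $1092.42 × 0.034 = $37.14
Social Security tax: $1266.39 × 0.07 = $88.65
Medicare tax: $1266.39 × 0.012 = $15.20
Union dues: $1266.39 × 0.0525 = $66.49
Gym membership: $96.85
Group life insurance premium: $67.93
(Employer's $437.13 toward group life insurance premium is not withheld from the employee.)
Total deductions = $110.30 + $63.67 + $68.82 + $37.14 + $88.65 + $15.20 + $66.49 + $96.85 + $67.93 = $615.05
Net pay = $1266.39 − $615.05 = $651.34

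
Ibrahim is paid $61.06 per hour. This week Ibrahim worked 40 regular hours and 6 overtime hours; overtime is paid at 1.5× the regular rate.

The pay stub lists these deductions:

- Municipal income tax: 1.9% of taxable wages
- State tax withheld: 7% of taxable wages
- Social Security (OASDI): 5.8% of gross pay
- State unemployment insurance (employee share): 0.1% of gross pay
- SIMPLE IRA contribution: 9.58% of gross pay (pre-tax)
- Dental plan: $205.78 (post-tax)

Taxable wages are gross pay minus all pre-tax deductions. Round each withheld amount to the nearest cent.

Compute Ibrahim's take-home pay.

$2082.24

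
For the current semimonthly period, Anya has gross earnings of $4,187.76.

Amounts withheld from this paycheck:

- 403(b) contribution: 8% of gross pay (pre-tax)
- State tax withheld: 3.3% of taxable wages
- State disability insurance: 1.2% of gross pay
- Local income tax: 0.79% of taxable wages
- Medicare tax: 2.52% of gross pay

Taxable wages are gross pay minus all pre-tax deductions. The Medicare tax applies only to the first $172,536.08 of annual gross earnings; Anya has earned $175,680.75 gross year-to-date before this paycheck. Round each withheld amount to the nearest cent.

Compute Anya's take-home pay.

403(b) contribution: $4,187.76 × 0.08 = $335.02
Taxable wages = $4,187.76 − $335.02 = $3,852.74
State tax withheld: $3,852.74 × 0.033 = $127.14
Local income tax: $3,852.74 × 0.0079 = $30.44
Medicare tax: annual cap $172,536.08 already reached (YTD $175,680.75), so $0.00
State disability insurance: $4,187.76 × 0.012 = $50.25
Total deductions = $335.02 + $127.14 + $30.44 + $0.00 + $50.25 = $542.85
Net pay = $4,187.76 − $542.85 = $3,644.91

$3,644.91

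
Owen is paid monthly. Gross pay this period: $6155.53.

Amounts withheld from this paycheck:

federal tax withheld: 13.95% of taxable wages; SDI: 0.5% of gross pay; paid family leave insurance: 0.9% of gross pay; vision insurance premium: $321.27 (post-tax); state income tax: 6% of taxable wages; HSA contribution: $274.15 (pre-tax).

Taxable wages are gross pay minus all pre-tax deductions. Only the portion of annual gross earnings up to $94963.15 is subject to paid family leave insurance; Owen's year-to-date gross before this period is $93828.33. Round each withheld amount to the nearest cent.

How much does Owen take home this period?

HSA contribution: $274.15
Taxable wages = $6155.53 − $274.15 = $5881.38
Federal tax withheld: $5881.38 × 0.1395 = $820.45
State income tax: $5881.38 × 0.06 = $352.88
SDI: $6155.53 × 0.005 = $30.78
Paid family leave insurance: only $94963.15 − $93828.33 = $1134.82 of this check is subject → $1134.82 × 0.009 = $10.21
Vision insurance premium: $321.27
Total deductions = $274.15 + $820.45 + $352.88 + $30.78 + $10.21 + $321.27 = $1809.74
Net pay = $6155.53 − $1809.74 = $4345.79

$4345.79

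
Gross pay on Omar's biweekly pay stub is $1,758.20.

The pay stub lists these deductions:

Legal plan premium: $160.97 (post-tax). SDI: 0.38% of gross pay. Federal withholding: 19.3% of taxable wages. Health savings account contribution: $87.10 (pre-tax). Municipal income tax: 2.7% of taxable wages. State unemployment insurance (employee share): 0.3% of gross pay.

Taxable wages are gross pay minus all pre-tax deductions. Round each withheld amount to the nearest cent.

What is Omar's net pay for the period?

Health savings account contribution: $87.10
Taxable wages = $1,758.20 − $87.10 = $1,671.10
Federal withholding: $1,671.10 × 0.193 = $322.52
Municipal income tax: $1,671.10 × 0.027 = $45.12
State unemployment insurance (employee share): $1,758.20 × 0.003 = $5.27
SDI: $1,758.20 × 0.0038 = $6.68
Legal plan premium: $160.97
Total deductions = $87.10 + $322.52 + $45.12 + $5.27 + $6.68 + $160.97 = $627.66
Net pay = $1,758.20 − $627.66 = $1,130.54

$1,130.54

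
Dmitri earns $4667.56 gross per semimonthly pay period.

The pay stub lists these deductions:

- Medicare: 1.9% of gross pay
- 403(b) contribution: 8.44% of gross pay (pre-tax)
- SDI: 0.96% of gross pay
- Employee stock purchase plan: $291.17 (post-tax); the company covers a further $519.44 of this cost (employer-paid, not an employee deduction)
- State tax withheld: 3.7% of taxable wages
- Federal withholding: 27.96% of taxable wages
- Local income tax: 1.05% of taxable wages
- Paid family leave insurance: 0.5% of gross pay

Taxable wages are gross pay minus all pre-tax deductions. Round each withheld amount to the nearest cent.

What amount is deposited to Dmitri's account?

$2427.73

403(b) contribution: $4667.56 × 0.0844 = $393.94
Taxable wages = $4667.56 − $393.94 = $4273.62
Local income tax: $4273.62 × 0.0105 = $44.87
Federal withholding: $4273.62 × 0.2796 = $1194.90
State tax withheld: $4273.62 × 0.037 = $158.12
SDI: $4667.56 × 0.0096 = $44.81
Medicare: $4667.56 × 0.019 = $88.68
Paid family leave insurance: $4667.56 × 0.005 = $23.34
Employee stock purchase plan: $291.17
(Employer's $519.44 toward employee stock purchase plan is not withheld from the employee.)
Total deductions = $393.94 + $44.87 + $1194.90 + $158.12 + $44.81 + $88.68 + $23.34 + $291.17 = $2239.83
Net pay = $4667.56 − $2239.83 = $2427.73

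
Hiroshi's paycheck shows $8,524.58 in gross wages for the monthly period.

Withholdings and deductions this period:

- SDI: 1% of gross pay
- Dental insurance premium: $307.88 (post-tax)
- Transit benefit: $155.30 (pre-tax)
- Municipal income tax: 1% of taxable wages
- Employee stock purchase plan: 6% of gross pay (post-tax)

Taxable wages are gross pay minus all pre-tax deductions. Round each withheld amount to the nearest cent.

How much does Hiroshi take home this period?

Transit benefit: $155.30
Taxable wages = $8,524.58 − $155.30 = $8,369.28
Municipal income tax: $8,369.28 × 0.01 = $83.69
SDI: $8,524.58 × 0.01 = $85.25
Dental insurance premium: $307.88
Employee stock purchase plan: $8,524.58 × 0.06 = $511.47
Total deductions = $155.30 + $83.69 + $85.25 + $307.88 + $511.47 = $1,143.59
Net pay = $8,524.58 − $1,143.59 = $7,380.99

$7,380.99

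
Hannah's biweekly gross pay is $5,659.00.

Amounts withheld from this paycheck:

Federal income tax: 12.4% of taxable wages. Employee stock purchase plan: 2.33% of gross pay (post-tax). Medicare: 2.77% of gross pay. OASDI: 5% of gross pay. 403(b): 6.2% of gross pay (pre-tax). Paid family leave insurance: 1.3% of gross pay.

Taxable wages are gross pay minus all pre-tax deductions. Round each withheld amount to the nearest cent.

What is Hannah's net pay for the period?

$4,004.81

403(b): $5,659.00 × 0.062 = $350.86
Taxable wages = $5,659.00 − $350.86 = $5,308.14
Federal income tax: $5,308.14 × 0.124 = $658.21
Paid family leave insurance: $5,659.00 × 0.013 = $73.57
OASDI: $5,659.00 × 0.05 = $282.95
Medicare: $5,659.00 × 0.0277 = $156.75
Employee stock purchase plan: $5,659.00 × 0.0233 = $131.85
Total deductions = $350.86 + $658.21 + $73.57 + $282.95 + $156.75 + $131.85 = $1,654.19
Net pay = $5,659.00 − $1,654.19 = $4,004.81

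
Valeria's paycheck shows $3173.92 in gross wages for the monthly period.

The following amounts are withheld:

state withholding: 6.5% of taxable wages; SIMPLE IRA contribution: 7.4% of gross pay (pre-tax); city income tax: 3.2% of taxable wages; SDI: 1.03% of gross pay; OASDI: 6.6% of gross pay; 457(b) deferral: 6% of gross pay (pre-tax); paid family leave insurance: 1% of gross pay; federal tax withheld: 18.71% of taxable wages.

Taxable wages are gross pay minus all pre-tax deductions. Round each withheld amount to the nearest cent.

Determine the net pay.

457(b) deferral: $3173.92 × 0.06 = $190.44
SIMPLE IRA contribution: $3173.92 × 0.074 = $234.87
Pre-tax total = $190.44 + $234.87 = $425.31
Taxable wages = $3173.92 − $425.31 = $2748.61
Federal tax withheld: $2748.61 × 0.1871 = $514.26
City income tax: $2748.61 × 0.032 = $87.96
State withholding: $2748.61 × 0.065 = $178.66
OASDI: $3173.92 × 0.066 = $209.48
SDI: $3173.92 × 0.0103 = $32.69
Paid family leave insurance: $3173.92 × 0.01 = $31.74
Total deductions = $190.44 + $234.87 + $514.26 + $87.96 + $178.66 + $209.48 + $32.69 + $31.74 = $1480.10
Net pay = $3173.92 − $1480.10 = $1693.82

$1693.82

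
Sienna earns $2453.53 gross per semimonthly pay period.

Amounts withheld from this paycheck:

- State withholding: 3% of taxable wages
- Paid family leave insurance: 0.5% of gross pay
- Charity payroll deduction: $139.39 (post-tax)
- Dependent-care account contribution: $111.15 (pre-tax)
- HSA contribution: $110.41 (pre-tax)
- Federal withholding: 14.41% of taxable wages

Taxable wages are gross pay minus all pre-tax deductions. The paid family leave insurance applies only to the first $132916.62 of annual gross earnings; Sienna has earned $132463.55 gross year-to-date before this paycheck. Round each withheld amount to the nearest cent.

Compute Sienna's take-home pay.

$1701.72

Dependent-care account contribution: $111.15
HSA contribution: $110.41
Pre-tax total = $111.15 + $110.41 = $221.56
Taxable wages = $2453.53 − $221.56 = $2231.97
State withholding: $2231.97 × 0.03 = $66.96
Federal withholding: $2231.97 × 0.1441 = $321.63
Paid family leave insurance: only $132916.62 − $132463.55 = $453.07 of this check is subject → $453.07 × 0.005 = $2.27
Charity payroll deduction: $139.39
Total deductions = $111.15 + $110.41 + $66.96 + $321.63 + $2.27 + $139.39 = $751.81
Net pay = $2453.53 − $751.81 = $1701.72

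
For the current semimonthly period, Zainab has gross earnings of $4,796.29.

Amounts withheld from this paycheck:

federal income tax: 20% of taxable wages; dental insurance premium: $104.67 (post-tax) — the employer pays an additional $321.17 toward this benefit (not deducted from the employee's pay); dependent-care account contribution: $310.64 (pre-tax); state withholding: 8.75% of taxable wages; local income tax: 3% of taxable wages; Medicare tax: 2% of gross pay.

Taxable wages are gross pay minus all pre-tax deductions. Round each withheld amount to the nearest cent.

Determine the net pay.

$2,860.86

Dependent-care account contribution: $310.64
Taxable wages = $4,796.29 − $310.64 = $4,485.65
State withholding: $4,485.65 × 0.0875 = $392.49
Local income tax: $4,485.65 × 0.03 = $134.57
Federal income tax: $4,485.65 × 0.2 = $897.13
Medicare tax: $4,796.29 × 0.02 = $95.93
Dental insurance premium: $104.67
(Employer's $321.17 toward dental insurance premium is not withheld from the employee.)
Total deductions = $310.64 + $392.49 + $134.57 + $897.13 + $95.93 + $104.67 = $1,935.43
Net pay = $4,796.29 − $1,935.43 = $2,860.86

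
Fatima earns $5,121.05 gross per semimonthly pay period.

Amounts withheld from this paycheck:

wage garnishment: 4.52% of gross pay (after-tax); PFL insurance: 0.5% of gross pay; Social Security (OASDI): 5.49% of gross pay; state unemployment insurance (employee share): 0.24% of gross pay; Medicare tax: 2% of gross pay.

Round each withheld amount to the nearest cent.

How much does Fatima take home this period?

$4,468.11

Social Security (OASDI): $5,121.05 × 0.0549 = $281.15
State unemployment insurance (employee share): $5,121.05 × 0.0024 = $12.29
Medicare tax: $5,121.05 × 0.02 = $102.42
PFL insurance: $5,121.05 × 0.005 = $25.61
Wage garnishment: $5,121.05 × 0.0452 = $231.47
Total deductions = $281.15 + $12.29 + $102.42 + $25.61 + $231.47 = $652.94
Net pay = $5,121.05 − $652.94 = $4,468.11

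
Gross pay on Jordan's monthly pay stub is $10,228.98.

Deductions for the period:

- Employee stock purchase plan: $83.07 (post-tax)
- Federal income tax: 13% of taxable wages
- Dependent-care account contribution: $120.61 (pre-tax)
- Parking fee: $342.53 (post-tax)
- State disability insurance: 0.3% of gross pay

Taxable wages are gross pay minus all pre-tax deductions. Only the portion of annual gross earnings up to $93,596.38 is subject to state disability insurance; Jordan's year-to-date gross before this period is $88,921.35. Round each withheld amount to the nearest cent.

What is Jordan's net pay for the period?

$8,354.65

Dependent-care account contribution: $120.61
Taxable wages = $10,228.98 − $120.61 = $10,108.37
Federal income tax: $10,108.37 × 0.13 = $1,314.09
State disability insurance: only $93,596.38 − $88,921.35 = $4,675.03 of this check is subject → $4,675.03 × 0.003 = $14.03
Parking fee: $342.53
Employee stock purchase plan: $83.07
Total deductions = $120.61 + $1,314.09 + $14.03 + $342.53 + $83.07 = $1,874.33
Net pay = $10,228.98 − $1,874.33 = $8,354.65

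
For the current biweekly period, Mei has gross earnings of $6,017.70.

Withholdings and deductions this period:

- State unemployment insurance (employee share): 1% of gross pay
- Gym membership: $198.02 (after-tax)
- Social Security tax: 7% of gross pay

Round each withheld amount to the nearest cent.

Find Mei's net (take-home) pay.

$5,338.26

State unemployment insurance (employee share): $6,017.70 × 0.01 = $60.18
Social Security tax: $6,017.70 × 0.07 = $421.24
Gym membership: $198.02
Total deductions = $60.18 + $421.24 + $198.02 = $679.44
Net pay = $6,017.70 − $679.44 = $5,338.26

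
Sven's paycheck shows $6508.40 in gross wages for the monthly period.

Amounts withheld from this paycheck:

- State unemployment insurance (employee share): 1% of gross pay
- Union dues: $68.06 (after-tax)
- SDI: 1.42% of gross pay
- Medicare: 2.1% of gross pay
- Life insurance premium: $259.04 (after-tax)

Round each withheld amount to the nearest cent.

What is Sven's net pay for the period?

$5887.12

State unemployment insurance (employee share): $6508.40 × 0.01 = $65.08
Medicare: $6508.40 × 0.021 = $136.68
SDI: $6508.40 × 0.0142 = $92.42
Union dues: $68.06
Life insurance premium: $259.04
Total deductions = $65.08 + $136.68 + $92.42 + $68.06 + $259.04 = $621.28
Net pay = $6508.40 − $621.28 = $5887.12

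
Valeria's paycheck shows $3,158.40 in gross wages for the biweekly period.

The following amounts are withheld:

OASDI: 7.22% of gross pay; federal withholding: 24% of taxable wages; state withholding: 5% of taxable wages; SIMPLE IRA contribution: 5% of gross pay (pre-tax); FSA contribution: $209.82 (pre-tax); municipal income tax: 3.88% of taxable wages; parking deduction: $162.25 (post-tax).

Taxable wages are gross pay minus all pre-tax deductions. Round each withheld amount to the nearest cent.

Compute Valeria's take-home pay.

$1,482.80

FSA contribution: $209.82
SIMPLE IRA contribution: $3,158.40 × 0.05 = $157.92
Pre-tax total = $209.82 + $157.92 = $367.74
Taxable wages = $3,158.40 − $367.74 = $2,790.66
Federal withholding: $2,790.66 × 0.24 = $669.76
State withholding: $2,790.66 × 0.05 = $139.53
Municipal income tax: $2,790.66 × 0.0388 = $108.28
OASDI: $3,158.40 × 0.0722 = $228.04
Parking deduction: $162.25
Total deductions = $209.82 + $157.92 + $669.76 + $139.53 + $108.28 + $228.04 + $162.25 = $1,675.60
Net pay = $3,158.40 − $1,675.60 = $1,482.80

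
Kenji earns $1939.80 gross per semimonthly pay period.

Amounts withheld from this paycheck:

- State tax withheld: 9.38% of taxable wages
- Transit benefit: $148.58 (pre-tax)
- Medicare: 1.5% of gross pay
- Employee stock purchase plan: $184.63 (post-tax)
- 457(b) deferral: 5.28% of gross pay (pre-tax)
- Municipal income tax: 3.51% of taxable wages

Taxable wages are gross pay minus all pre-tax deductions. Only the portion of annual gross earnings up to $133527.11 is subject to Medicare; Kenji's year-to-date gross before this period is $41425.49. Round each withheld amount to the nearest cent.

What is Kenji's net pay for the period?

457(b) deferral: $1939.80 × 0.0528 = $102.42
Transit benefit: $148.58
Pre-tax total = $102.42 + $148.58 = $251.00
Taxable wages = $1939.80 − $251.00 = $1688.80
Municipal income tax: $1688.80 × 0.0351 = $59.28
State tax withheld: $1688.80 × 0.0938 = $158.41
Medicare: cap not yet reached, full $1939.80 is subject → $1939.80 × 0.015 = $29.10
Employee stock purchase plan: $184.63
Total deductions = $102.42 + $148.58 + $59.28 + $158.41 + $29.10 + $184.63 = $682.42
Net pay = $1939.80 − $682.42 = $1257.38

$1257.38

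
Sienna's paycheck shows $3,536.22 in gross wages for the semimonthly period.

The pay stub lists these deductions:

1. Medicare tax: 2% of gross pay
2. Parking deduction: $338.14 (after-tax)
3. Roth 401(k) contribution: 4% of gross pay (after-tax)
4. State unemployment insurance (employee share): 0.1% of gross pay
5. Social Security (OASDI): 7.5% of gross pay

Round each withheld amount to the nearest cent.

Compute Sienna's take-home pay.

$2,717.15

State unemployment insurance (employee share): $3,536.22 × 0.001 = $3.54
Social Security (OASDI): $3,536.22 × 0.075 = $265.22
Medicare tax: $3,536.22 × 0.02 = $70.72
Roth 401(k) contribution: $3,536.22 × 0.04 = $141.45
Parking deduction: $338.14
Total deductions = $3.54 + $265.22 + $70.72 + $141.45 + $338.14 = $819.07
Net pay = $3,536.22 − $819.07 = $2,717.15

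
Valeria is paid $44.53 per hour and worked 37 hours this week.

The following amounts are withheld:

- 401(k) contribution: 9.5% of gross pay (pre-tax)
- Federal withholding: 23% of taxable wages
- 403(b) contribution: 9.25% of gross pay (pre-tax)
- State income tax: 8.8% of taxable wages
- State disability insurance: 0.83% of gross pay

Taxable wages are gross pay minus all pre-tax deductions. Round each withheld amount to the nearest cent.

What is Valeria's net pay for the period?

Gross pay: 37 × $44.53 = $1,647.61
401(k) contribution: $1,647.61 × 0.095 = $156.52
403(b) contribution: $1,647.61 × 0.0925 = $152.40
Pre-tax total = $156.52 + $152.40 = $308.92
Taxable wages = $1,647.61 − $308.92 = $1,338.69
State income tax: $1,338.69 × 0.088 = $117.80
Federal withholding: $1,338.69 × 0.23 = $307.90
State disability insurance: $1,647.61 × 0.0083 = $13.68
Total deductions = $156.52 + $152.40 + $117.80 + $307.90 + $13.68 = $748.30
Net pay = $1,647.61 − $748.30 = $899.31

$899.31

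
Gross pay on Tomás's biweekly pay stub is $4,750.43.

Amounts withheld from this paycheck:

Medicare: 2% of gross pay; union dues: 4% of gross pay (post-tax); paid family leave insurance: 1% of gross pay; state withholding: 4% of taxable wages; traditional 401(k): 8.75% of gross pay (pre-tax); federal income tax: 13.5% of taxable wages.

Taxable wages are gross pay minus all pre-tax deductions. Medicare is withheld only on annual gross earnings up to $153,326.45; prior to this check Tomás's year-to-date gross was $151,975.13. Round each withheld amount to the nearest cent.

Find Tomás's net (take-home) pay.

Traditional 401(k): $4,750.43 × 0.0875 = $415.66
Taxable wages = $4,750.43 − $415.66 = $4,334.77
State withholding: $4,334.77 × 0.04 = $173.39
Federal income tax: $4,334.77 × 0.135 = $585.19
Medicare: only $153,326.45 − $151,975.13 = $1,351.32 of this check is subject → $1,351.32 × 0.02 = $27.03
Paid family leave insurance: $4,750.43 × 0.01 = $47.50
Union dues: $4,750.43 × 0.04 = $190.02
Total deductions = $415.66 + $173.39 + $585.19 + $27.03 + $47.50 + $190.02 = $1,438.79
Net pay = $4,750.43 − $1,438.79 = $3,311.64

$3,311.64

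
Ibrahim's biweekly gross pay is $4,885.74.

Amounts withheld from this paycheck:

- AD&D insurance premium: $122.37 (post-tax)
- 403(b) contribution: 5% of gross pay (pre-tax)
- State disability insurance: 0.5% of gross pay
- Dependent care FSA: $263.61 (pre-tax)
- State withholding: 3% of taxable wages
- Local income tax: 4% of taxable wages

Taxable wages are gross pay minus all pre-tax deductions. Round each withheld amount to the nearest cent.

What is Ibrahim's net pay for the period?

$3,924.59

403(b) contribution: $4,885.74 × 0.05 = $244.29
Dependent care FSA: $263.61
Pre-tax total = $244.29 + $263.61 = $507.90
Taxable wages = $4,885.74 − $507.90 = $4,377.84
State withholding: $4,377.84 × 0.03 = $131.34
Local income tax: $4,377.84 × 0.04 = $175.11
State disability insurance: $4,885.74 × 0.005 = $24.43
AD&D insurance premium: $122.37
Total deductions = $244.29 + $263.61 + $131.34 + $175.11 + $24.43 + $122.37 = $961.15
Net pay = $4,885.74 − $961.15 = $3,924.59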